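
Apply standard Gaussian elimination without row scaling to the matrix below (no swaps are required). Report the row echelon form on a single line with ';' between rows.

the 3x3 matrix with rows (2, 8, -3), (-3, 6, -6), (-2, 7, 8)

Forward elimination:
R2 <- R2 - (-3/2)*R1:  [     0     18  -21/2 ]
R3 <- R3 - (-1)*R1:  [  0  15   5 ]
R3 <- R3 - (5/6)*R2:  [    0     0  55/4 ]
Row echelon form:
[ 2   8     -3 ]
[ 0  18  -21/2 ]
[ 0   0   55/4 ]

REF = [2 8 -3; 0 18 -21/2; 0 0 55/4]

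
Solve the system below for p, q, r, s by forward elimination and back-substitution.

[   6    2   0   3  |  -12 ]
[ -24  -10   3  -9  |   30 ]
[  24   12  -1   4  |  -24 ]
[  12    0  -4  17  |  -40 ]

(1, -3, -4, -4)

Forward elimination on [A|b]:
R2 <- R2 - (-4)*R1:  [   0   -2    3    3  -18 ]
R3 <- R3 - (4)*R1:  [  0   4  -1  -8  24 ]
R4 <- R4 - (2)*R1:  [   0   -4   -4   11  -16 ]
R3 <- R3 - (-2)*R2:  [   0    0    5   -2  -12 ]
R4 <- R4 - (2)*R2:  [   0    0  -10    5   20 ]
R4 <- R4 - (-2)*R3:  [  0   0   0   1  -4 ]
Row echelon form:
[ 6   2  0   3  |  -12 ]
[ 0  -2  3   3  |  -18 ]
[ 0   0  5  -2  |  -12 ]
[ 0   0  0   1  |   -4 ]
Back-substitution:
s = (-4) / 1 = -4
r = (-12 - (-2)*(-4)) / 5 = -4
q = (-18 - (3)*(-4) - (3)*(-4)) / -2 = -3
p = (-12 - (2)*(-3) - (3)*(-4)) / 6 = 1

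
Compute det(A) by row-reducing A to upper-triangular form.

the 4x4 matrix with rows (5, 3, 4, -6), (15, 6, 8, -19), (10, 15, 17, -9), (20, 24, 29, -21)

Forward elimination:
R2 <- R2 - (3)*R1:  [  0  -3  -4  -1 ]
R3 <- R3 - (2)*R1:  [ 0  9  9  3 ]
R4 <- R4 - (4)*R1:  [  0  12  13   3 ]
R3 <- R3 - (-3)*R2:  [  0   0  -3   0 ]
R4 <- R4 - (-4)*R2:  [  0   0  -3  -1 ]
R4 <- R4 - (1)*R3:  [  0   0   0  -1 ]
Upper-triangular form:
[ 5   3   4  -6 ]
[ 0  -3  -4  -1 ]
[ 0   0  -3   0 ]
[ 0   0   0  -1 ]
det(A) = (-1)^0 * (5) * (-3) * (-3) * (-1) = -45  (0 row swaps -> sign +1)

det(A) = -45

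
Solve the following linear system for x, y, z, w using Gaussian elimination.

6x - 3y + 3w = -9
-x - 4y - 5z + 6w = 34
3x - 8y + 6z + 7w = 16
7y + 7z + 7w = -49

(-4, -5, -2, 0)

Forward elimination on [A|b]:
R2 <- R2 - (-1/6)*R1:  [    0  -9/2    -5  13/2  65/2 ]
R3 <- R3 - (1/2)*R1:  [     0  -13/2      6   11/2   41/2 ]
R3 <- R3 - (13/9)*R2:  [      0       0   119/9   -35/9  -238/9 ]
R4 <- R4 - (-14/9)*R2:  [     0      0   -7/9  154/9   14/9 ]
R4 <- R4 - (-1/17)*R3:  [      0       0       0  287/17       0 ]
Row echelon form:
[ 6    -3      0       3  |      -9 ]
[ 0  -9/2     -5    13/2  |    65/2 ]
[ 0     0  119/9   -35/9  |  -238/9 ]
[ 0     0      0  287/17  |       0 ]
Back-substitution:
w = (0) / (287/17) = 0
z = (-238/9 - (-35/9)*(0)) / (119/9) = -2
y = (65/2 - (-5)*(-2) - (13/2)*(0)) / (-9/2) = -5
x = (-9 - (-3)*(-5) - (3)*(0)) / 6 = -4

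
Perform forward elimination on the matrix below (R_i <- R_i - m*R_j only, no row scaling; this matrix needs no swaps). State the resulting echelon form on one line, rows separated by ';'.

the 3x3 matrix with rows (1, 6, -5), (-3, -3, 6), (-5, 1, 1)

Forward elimination:
R2 <- R2 - (-3)*R1:  [  0  15  -9 ]
R3 <- R3 - (-5)*R1:  [   0   31  -24 ]
R3 <- R3 - (31/15)*R2:  [     0      0  -27/5 ]
Row echelon form:
[ 1   6     -5 ]
[ 0  15     -9 ]
[ 0   0  -27/5 ]

REF = [1 6 -5; 0 15 -9; 0 0 -27/5]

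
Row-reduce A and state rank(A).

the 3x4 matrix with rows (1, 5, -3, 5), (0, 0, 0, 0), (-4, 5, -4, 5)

Row reduction:
R3 <- R3 - (-4)*R1:  [   0   25  -16   25 ]
R2 <-> R3   (pivot in column 2 was zero)
[ 1   5   -3   5 ]
[ 0  25  -16  25 ]
[ 0   0    0   0 ]
Row echelon form:
[ 1   5   -3   5 ]
[ 0  25  -16  25 ]
[ 0   0    0   0 ]
Nonzero rows / pivot columns: 2

rank(A) = 2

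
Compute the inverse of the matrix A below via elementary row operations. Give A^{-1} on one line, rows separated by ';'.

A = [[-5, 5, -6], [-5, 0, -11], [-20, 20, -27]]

Gauss-Jordan on [A | I]:
R1 <- (1/-5)*R1:  [    1    -1   6/5  |  -1/5     0     0 ]
R2 <- R2 - (-5)*R1:  [  0  -5  -5  |  -1   1   0 ]
R3 <- R3 - (-20)*R1:  [  0   0  -3  |  -4   0   1 ]
R2 <- (1/-5)*R2:  [    0     1     1  |   1/5  -1/5     0 ]
R1 <- R1 - (-1)*R2:  [    1     0  11/5  |     0  -1/5     0 ]
R3 <- (1/-3)*R3:  [    0     0     1  |   4/3     0  -1/3 ]
R1 <- R1 - (11/5)*R3:  [      1       0       0  |  -44/15    -1/5   11/15 ]
R2 <- R2 - (1)*R3:  [      0       1       0  |  -17/15    -1/5     1/3 ]
Right block of [I | A^{-1}] is the inverse:
[ -44/15  -1/5  11/15 ]
[ -17/15  -1/5    1/3 ]
[    4/3     0   -1/3 ]

inverse = [-44/15 -1/5 11/15; -17/15 -1/5 1/3; 4/3 0 -1/3]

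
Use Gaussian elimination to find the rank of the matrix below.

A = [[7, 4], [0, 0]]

rank(A) = 1

Row reduction:
Row echelon form:
[ 7  4 ]
[ 0  0 ]
Nonzero rows / pivot columns: 1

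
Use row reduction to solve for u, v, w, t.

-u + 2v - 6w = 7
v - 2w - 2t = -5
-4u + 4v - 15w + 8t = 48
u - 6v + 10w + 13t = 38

(3, 5, 0, 5)

Forward elimination on [A|b]:
R3 <- R3 - (4)*R1:  [  0  -4   9   8  20 ]
R4 <- R4 - (-1)*R1:  [  0  -4   4  13  45 ]
R3 <- R3 - (-4)*R2:  [ 0  0  1  0  0 ]
R4 <- R4 - (-4)*R2:  [  0   0  -4   5  25 ]
R4 <- R4 - (-4)*R3:  [  0   0   0   5  25 ]
Row echelon form:
[ -1  2  -6   0  |   7 ]
[  0  1  -2  -2  |  -5 ]
[  0  0   1   0  |   0 ]
[  0  0   0   5  |  25 ]
Back-substitution:
t = (25) / 5 = 5
w = (0) / 1 = 0
v = (-5 - (-2)*(0) - (-2)*(5)) / 1 = 5
u = (7 - (2)*(5) - (-6)*(0)) / -1 = 3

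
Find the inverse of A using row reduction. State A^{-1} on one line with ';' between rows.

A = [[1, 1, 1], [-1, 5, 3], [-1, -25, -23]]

Gauss-Jordan on [A | I]:
R2 <- R2 - (-1)*R1:  [ 0  6  4  |  1  1  0 ]
R3 <- R3 - (-1)*R1:  [   0  -24  -22  |    1    0    1 ]
R2 <- (1/6)*R2:  [   0    1  2/3  |  1/6  1/6    0 ]
R1 <- R1 - (1)*R2:  [    1     0   1/3  |   5/6  -1/6     0 ]
R3 <- R3 - (-24)*R2:  [  0   0  -6  |   5   4   1 ]
R3 <- (1/-6)*R3:  [    0     0     1  |  -5/6  -2/3  -1/6 ]
R1 <- R1 - (1/3)*R3:  [    1     0     0  |  10/9  1/18  1/18 ]
R2 <- R2 - (2/3)*R3:  [     0      1      0  |  13/18  11/18    1/9 ]
Right block of [I | A^{-1}] is the inverse:
[  10/9   1/18  1/18 ]
[ 13/18  11/18   1/9 ]
[  -5/6   -2/3  -1/6 ]

inverse = [10/9 1/18 1/18; 13/18 11/18 1/9; -5/6 -2/3 -1/6]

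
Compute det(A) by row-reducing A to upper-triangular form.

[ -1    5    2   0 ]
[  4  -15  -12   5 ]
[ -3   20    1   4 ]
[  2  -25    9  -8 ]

Forward elimination:
R2 <- R2 - (-4)*R1:  [  0   5  -4   5 ]
R3 <- R3 - (3)*R1:  [  0   5  -5   4 ]
R4 <- R4 - (-2)*R1:  [   0  -15   13   -8 ]
R3 <- R3 - (1)*R2:  [  0   0  -1  -1 ]
R4 <- R4 - (-3)*R2:  [ 0  0  1  7 ]
R4 <- R4 - (-1)*R3:  [ 0  0  0  6 ]
Upper-triangular form:
[ -1  5   2   0 ]
[  0  5  -4   5 ]
[  0  0  -1  -1 ]
[  0  0   0   6 ]
det(A) = (-1)^0 * (-1) * (5) * (-1) * (6) = 30  (0 row swaps -> sign +1)

det(A) = 30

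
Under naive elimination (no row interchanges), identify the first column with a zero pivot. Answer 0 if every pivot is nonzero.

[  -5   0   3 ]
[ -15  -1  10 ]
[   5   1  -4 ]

first zero-pivot column = 3

Naive forward elimination:
R2 <- R2 - (3)*R1:  [  0  -1   1 ]
R3 <- R3 - (-1)*R1:  [  0   1  -1 ]
R3 <- R3 - (-1)*R2:  [ 0  0  0 ]
Matrix at this point:
[ -5   0  3 ]
[  0  -1  1 ]
[  0   0  0 ]
Pivot entry (3,3) in the last row is zero and there are no rows below to swap with -> zero pivot in column 3 (A is singular).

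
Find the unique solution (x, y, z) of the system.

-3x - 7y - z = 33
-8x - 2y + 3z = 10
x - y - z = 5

(-1, -4, -2)

Forward elimination on [A|b]:
R2 <- R2 - (8/3)*R1:  [    0  50/3  17/3   -78 ]
R3 <- R3 - (-1/3)*R1:  [     0  -10/3   -4/3     16 ]
R3 <- R3 - (-1/5)*R2:  [    0     0  -1/5   2/5 ]
Row echelon form:
[ -3    -7    -1  |   33 ]
[  0  50/3  17/3  |  -78 ]
[  0     0  -1/5  |  2/5 ]
Back-substitution:
z = (2/5) / (-1/5) = -2
y = (-78 - (17/3)*(-2)) / (50/3) = -4
x = (33 - (-7)*(-4) - (-1)*(-2)) / -3 = -1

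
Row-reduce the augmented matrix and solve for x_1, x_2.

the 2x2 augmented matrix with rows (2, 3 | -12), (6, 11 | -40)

(-3, -2)

Forward elimination on [A|b]:
R2 <- R2 - (3)*R1:  [  0   2  -4 ]
Row echelon form:
[ 2  3  |  -12 ]
[ 0  2  |   -4 ]
Back-substitution:
x_2 = (-4) / 2 = -2
x_1 = (-12 - (3)*(-2)) / 2 = -3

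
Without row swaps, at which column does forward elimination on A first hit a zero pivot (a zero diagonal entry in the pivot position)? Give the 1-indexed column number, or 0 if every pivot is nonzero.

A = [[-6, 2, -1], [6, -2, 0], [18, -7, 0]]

Naive forward elimination:
R2 <- R2 - (-1)*R1:  [  0   0  -1 ]
R3 <- R3 - (-3)*R1:  [  0  -1  -3 ]
Matrix at this point:
[ -6   2  -1 ]
[  0   0  -1 ]
[  0  -1  -3 ]
Pivot entry (2,2) is zero but row 3 has -1 in column 2 -> naive elimination stops; a row interchange (e.g. R2 <-> R3) would be required here.

first zero-pivot column = 2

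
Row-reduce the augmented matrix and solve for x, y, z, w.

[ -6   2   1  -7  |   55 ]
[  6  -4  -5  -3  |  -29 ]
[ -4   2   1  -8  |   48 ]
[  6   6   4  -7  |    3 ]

Forward elimination on [A|b]:
R2 <- R2 - (-1)*R1:  [   0   -2   -4  -10   26 ]
R3 <- R3 - (2/3)*R1:  [     0    2/3    1/3  -10/3   34/3 ]
R4 <- R4 - (-1)*R1:  [   0    8    5  -14   58 ]
R3 <- R3 - (-1/3)*R2:  [     0      0     -1  -20/3     20 ]
R4 <- R4 - (-4)*R2:  [   0    0  -11  -54  162 ]
R4 <- R4 - (11)*R3:  [    0     0     0  58/3   -58 ]
Row echelon form:
[ -6   2   1     -7  |   55 ]
[  0  -2  -4    -10  |   26 ]
[  0   0  -1  -20/3  |   20 ]
[  0   0   0   58/3  |  -58 ]
Back-substitution:
w = (-58) / (58/3) = -3
z = (20 - (-20/3)*(-3)) / -1 = 0
y = (26 - (-4)*(0) - (-10)*(-3)) / -2 = 2
x = (55 - (2)*(2) - (1)*(0) - (-7)*(-3)) / -6 = -5

(-5, 2, 0, -3)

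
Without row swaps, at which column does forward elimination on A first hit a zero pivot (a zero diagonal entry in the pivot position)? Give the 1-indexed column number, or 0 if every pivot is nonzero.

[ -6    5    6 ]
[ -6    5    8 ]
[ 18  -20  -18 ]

Naive forward elimination:
R2 <- R2 - (1)*R1:  [ 0  0  2 ]
R3 <- R3 - (-3)*R1:  [  0  -5   0 ]
Matrix at this point:
[ -6   5  6 ]
[  0   0  2 ]
[  0  -5  0 ]
Pivot entry (2,2) is zero but row 3 has -5 in column 2 -> naive elimination stops; a row interchange (e.g. R2 <-> R3) would be required here.

first zero-pivot column = 2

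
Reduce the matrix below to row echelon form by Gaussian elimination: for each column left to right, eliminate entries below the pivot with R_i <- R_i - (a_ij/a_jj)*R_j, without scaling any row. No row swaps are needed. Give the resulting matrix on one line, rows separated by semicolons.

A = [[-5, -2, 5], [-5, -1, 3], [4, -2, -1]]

REF = [-5 -2 5; 0 1 -2; 0 0 -21/5]

Forward elimination:
R2 <- R2 - (1)*R1:  [  0   1  -2 ]
R3 <- R3 - (-4/5)*R1:  [     0  -18/5      3 ]
R3 <- R3 - (-18/5)*R2:  [     0      0  -21/5 ]
Row echelon form:
[ -5  -2      5 ]
[  0   1     -2 ]
[  0   0  -21/5 ]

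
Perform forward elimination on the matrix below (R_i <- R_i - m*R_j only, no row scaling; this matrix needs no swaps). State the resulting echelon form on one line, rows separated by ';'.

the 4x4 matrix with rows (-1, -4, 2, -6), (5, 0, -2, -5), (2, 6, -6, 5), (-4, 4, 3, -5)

REF = [-1 -4 2 -6; 0 -20 8 -35; 0 0 -14/5 -7/2; 0 0 0 -79/4]

Forward elimination:
R2 <- R2 - (-5)*R1:  [   0  -20    8  -35 ]
R3 <- R3 - (-2)*R1:  [  0  -2  -2  -7 ]
R4 <- R4 - (4)*R1:  [  0  20  -5  19 ]
R3 <- R3 - (1/10)*R2:  [     0      0  -14/5   -7/2 ]
R4 <- R4 - (-1)*R2:  [   0    0    3  -16 ]
R4 <- R4 - (-15/14)*R3:  [     0      0      0  -79/4 ]
Row echelon form:
[ -1   -4      2     -6 ]
[  0  -20      8    -35 ]
[  0    0  -14/5   -7/2 ]
[  0    0      0  -79/4 ]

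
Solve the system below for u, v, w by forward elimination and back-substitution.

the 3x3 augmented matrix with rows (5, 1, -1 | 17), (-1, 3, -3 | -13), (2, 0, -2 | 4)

(4, -1, 2)

Forward elimination on [A|b]:
R2 <- R2 - (-1/5)*R1:  [     0   16/5  -16/5  -48/5 ]
R3 <- R3 - (2/5)*R1:  [     0   -2/5   -8/5  -14/5 ]
R3 <- R3 - (-1/8)*R2:  [  0   0  -2  -4 ]
Row echelon form:
[ 5     1     -1  |     17 ]
[ 0  16/5  -16/5  |  -48/5 ]
[ 0     0     -2  |     -4 ]
Back-substitution:
w = (-4) / -2 = 2
v = (-48/5 - (-16/5)*(2)) / (16/5) = -1
u = (17 - (1)*(-1) - (-1)*(2)) / 5 = 4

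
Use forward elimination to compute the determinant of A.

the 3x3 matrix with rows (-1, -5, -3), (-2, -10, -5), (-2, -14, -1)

det(A) = -4

Forward elimination:
R2 <- R2 - (2)*R1:  [ 0  0  1 ]
R3 <- R3 - (2)*R1:  [  0  -4   5 ]
R2 <-> R3   (pivot in column 2 was zero)
[ -1  -5  -3 ]
[  0  -4   5 ]
[  0   0   1 ]
Upper-triangular form:
[ -1  -5  -3 ]
[  0  -4   5 ]
[  0   0   1 ]
det(A) = (-1)^1 * (-1) * (-4) * (1) = -4  (1 row swap -> sign -1)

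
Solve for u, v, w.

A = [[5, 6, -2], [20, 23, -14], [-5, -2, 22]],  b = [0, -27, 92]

(-2, 3, 4)

Forward elimination on [A|b]:
R2 <- R2 - (4)*R1:  [   0   -1   -6  -27 ]
R3 <- R3 - (-1)*R1:  [  0   4  20  92 ]
R3 <- R3 - (-4)*R2:  [   0    0   -4  -16 ]
Row echelon form:
[ 5   6  -2  |    0 ]
[ 0  -1  -6  |  -27 ]
[ 0   0  -4  |  -16 ]
Back-substitution:
w = (-16) / -4 = 4
v = (-27 - (-6)*(4)) / -1 = 3
u = (0 - (6)*(3) - (-2)*(4)) / 5 = -2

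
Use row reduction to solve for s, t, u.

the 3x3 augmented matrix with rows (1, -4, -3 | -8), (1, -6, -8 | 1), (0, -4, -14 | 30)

Forward elimination on [A|b]:
R2 <- R2 - (1)*R1:  [  0  -2  -5   9 ]
R3 <- R3 - (2)*R2:  [  0   0  -4  12 ]
Row echelon form:
[ 1  -4  -3  |  -8 ]
[ 0  -2  -5  |   9 ]
[ 0   0  -4  |  12 ]
Back-substitution:
u = (12) / -4 = -3
t = (9 - (-5)*(-3)) / -2 = 3
s = (-8 - (-4)*(3) - (-3)*(-3)) / 1 = -5

(-5, 3, -3)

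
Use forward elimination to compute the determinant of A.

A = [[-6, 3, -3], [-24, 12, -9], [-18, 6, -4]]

det(A) = -54

Forward elimination:
R2 <- R2 - (4)*R1:  [ 0  0  3 ]
R3 <- R3 - (3)*R1:  [  0  -3   5 ]
R2 <-> R3   (pivot in column 2 was zero)
[ -6   3  -3 ]
[  0  -3   5 ]
[  0   0   3 ]
Upper-triangular form:
[ -6   3  -3 ]
[  0  -3   5 ]
[  0   0   3 ]
det(A) = (-1)^1 * (-6) * (-3) * (3) = -54  (1 row swap -> sign -1)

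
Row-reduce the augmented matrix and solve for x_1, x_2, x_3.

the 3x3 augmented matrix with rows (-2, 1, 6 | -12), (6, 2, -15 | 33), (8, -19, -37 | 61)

Forward elimination on [A|b]:
R2 <- R2 - (-3)*R1:  [  0   5   3  -3 ]
R3 <- R3 - (-4)*R1:  [   0  -15  -13   13 ]
R3 <- R3 - (-3)*R2:  [  0   0  -4   4 ]
Row echelon form:
[ -2  1   6  |  -12 ]
[  0  5   3  |   -3 ]
[  0  0  -4  |    4 ]
Back-substitution:
x_3 = (4) / -4 = -1
x_2 = (-3 - (3)*(-1)) / 5 = 0
x_1 = (-12 - (1)*(0) - (6)*(-1)) / -2 = 3

(3, 0, -1)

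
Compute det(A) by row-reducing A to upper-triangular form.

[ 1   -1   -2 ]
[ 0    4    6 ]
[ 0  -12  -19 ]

det(A) = -4

Forward elimination:
R3 <- R3 - (-3)*R2:  [  0   0  -1 ]
Upper-triangular form:
[ 1  -1  -2 ]
[ 0   4   6 ]
[ 0   0  -1 ]
det(A) = (-1)^0 * (1) * (4) * (-1) = -4  (0 row swaps -> sign +1)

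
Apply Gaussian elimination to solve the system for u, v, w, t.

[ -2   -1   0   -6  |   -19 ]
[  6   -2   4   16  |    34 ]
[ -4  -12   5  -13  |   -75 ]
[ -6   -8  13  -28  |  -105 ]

Forward elimination on [A|b]:
R2 <- R2 - (-3)*R1:  [   0   -5    4   -2  -23 ]
R3 <- R3 - (2)*R1:  [   0  -10    5   -1  -37 ]
R4 <- R4 - (3)*R1:  [   0   -5   13  -10  -48 ]
R3 <- R3 - (2)*R2:  [  0   0  -3   3   9 ]
R4 <- R4 - (1)*R2:  [   0    0    9   -8  -25 ]
R4 <- R4 - (-3)*R3:  [ 0  0  0  1  2 ]
Row echelon form:
[ -2  -1   0  -6  |  -19 ]
[  0  -5   4  -2  |  -23 ]
[  0   0  -3   3  |    9 ]
[  0   0   0   1  |    2 ]
Back-substitution:
t = (2) / 1 = 2
w = (9 - (3)*(2)) / -3 = -1
v = (-23 - (4)*(-1) - (-2)*(2)) / -5 = 3
u = (-19 - (-1)*(3) - (-6)*(2)) / -2 = 2

(2, 3, -1, 2)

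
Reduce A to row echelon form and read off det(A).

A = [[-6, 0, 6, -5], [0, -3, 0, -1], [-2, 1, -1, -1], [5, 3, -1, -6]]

Forward elimination:
R3 <- R3 - (1/3)*R1:  [   0    1   -3  2/3 ]
R4 <- R4 - (-5/6)*R1:  [     0      3      4  -61/6 ]
R3 <- R3 - (-1/3)*R2:  [   0    0   -3  1/3 ]
R4 <- R4 - (-1)*R2:  [     0      0      4  -67/6 ]
R4 <- R4 - (-4/3)*R3:  [       0        0        0  -193/18 ]
Upper-triangular form:
[ -6   0   6       -5 ]
[  0  -3   0       -1 ]
[  0   0  -3      1/3 ]
[  0   0   0  -193/18 ]
det(A) = (-1)^0 * (-6) * (-3) * (-3) * (-193/18) = 579  (0 row swaps -> sign +1)

det(A) = 579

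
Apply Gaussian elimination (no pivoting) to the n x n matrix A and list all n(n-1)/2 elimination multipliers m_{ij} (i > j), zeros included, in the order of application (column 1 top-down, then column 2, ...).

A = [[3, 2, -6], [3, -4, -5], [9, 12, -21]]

Forward elimination:
R2 <- R2 - (1)*R1:  [  0  -6   1 ]
R3 <- R3 - (3)*R1:  [  0   6  -3 ]
R3 <- R3 - (-1)*R2:  [  0   0  -2 ]
Multipliers (in order of application): m_{21} = 1, m_{31} = 3, m_{32} = -1

multipliers: 1, 3, -1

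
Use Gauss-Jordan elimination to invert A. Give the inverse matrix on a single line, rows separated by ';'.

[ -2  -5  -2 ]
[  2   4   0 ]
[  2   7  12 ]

inverse = [4 23/6 2/3; -2 -5/3 -1/3; 1/2 1/3 1/6]

Gauss-Jordan on [A | I]:
R1 <- (1/-2)*R1:  [    1   5/2     1  |  -1/2     0     0 ]
R2 <- R2 - (2)*R1:  [  0  -1  -2  |   1   1   0 ]
R3 <- R3 - (2)*R1:  [  0   2  10  |   1   0   1 ]
R2 <- (1/-1)*R2:  [  0   1   2  |  -1  -1   0 ]
R1 <- R1 - (5/2)*R2:  [   1    0   -4  |    2  5/2    0 ]
R3 <- R3 - (2)*R2:  [ 0  0  6  |  3  2  1 ]
R3 <- (1/6)*R3:  [   0    0    1  |  1/2  1/3  1/6 ]
R1 <- R1 - (-4)*R3:  [    1     0     0  |     4  23/6   2/3 ]
R2 <- R2 - (2)*R3:  [    0     1     0  |    -2  -5/3  -1/3 ]
Right block of [I | A^{-1}] is the inverse:
[   4  23/6   2/3 ]
[  -2  -5/3  -1/3 ]
[ 1/2   1/3   1/6 ]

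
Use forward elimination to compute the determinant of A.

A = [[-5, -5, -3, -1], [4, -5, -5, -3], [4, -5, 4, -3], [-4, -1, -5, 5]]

det(A) = 1836

Forward elimination:
R2 <- R2 - (-4/5)*R1:  [     0     -9  -37/5  -19/5 ]
R3 <- R3 - (-4/5)*R1:  [     0     -9    8/5  -19/5 ]
R4 <- R4 - (4/5)*R1:  [     0      3  -13/5   29/5 ]
R3 <- R3 - (1)*R2:  [ 0  0  9  0 ]
R4 <- R4 - (-1/3)*R2:  [      0       0  -76/15   68/15 ]
R4 <- R4 - (-76/135)*R3:  [     0      0      0  68/15 ]
Upper-triangular form:
[ -5  -5     -3     -1 ]
[  0  -9  -37/5  -19/5 ]
[  0   0      9      0 ]
[  0   0      0  68/15 ]
det(A) = (-1)^0 * (-5) * (-9) * (9) * (68/15) = 1836  (0 row swaps -> sign +1)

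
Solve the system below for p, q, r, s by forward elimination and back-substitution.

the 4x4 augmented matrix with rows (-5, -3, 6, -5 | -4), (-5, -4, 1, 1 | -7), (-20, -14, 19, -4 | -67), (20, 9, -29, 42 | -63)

Forward elimination on [A|b]:
R2 <- R2 - (1)*R1:  [  0  -1  -5   6  -3 ]
R3 <- R3 - (4)*R1:  [   0   -2   -5   16  -51 ]
R4 <- R4 - (-4)*R1:  [   0   -3   -5   22  -79 ]
R3 <- R3 - (2)*R2:  [   0    0    5    4  -45 ]
R4 <- R4 - (3)*R2:  [   0    0   10    4  -70 ]
R4 <- R4 - (2)*R3:  [  0   0   0  -4  20 ]
Row echelon form:
[ -5  -3   6  -5  |   -4 ]
[  0  -1  -5   6  |   -3 ]
[  0   0   5   4  |  -45 ]
[  0   0   0  -4  |   20 ]
Back-substitution:
s = (20) / -4 = -5
r = (-45 - (4)*(-5)) / 5 = -5
q = (-3 - (-5)*(-5) - (6)*(-5)) / -1 = -2
p = (-4 - (-3)*(-2) - (6)*(-5) - (-5)*(-5)) / -5 = 1

(1, -2, -5, -5)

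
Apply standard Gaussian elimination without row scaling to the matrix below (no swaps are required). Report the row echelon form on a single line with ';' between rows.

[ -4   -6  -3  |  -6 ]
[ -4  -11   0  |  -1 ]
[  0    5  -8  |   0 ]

REF = [-4 -6 -3 -6; 0 -5 3 5; 0 0 -5 5]

Forward elimination:
R2 <- R2 - (1)*R1:  [  0  -5   3   5 ]
R3 <- R3 - (-1)*R2:  [  0   0  -5   5 ]
Row echelon form:
[ -4  -6  -3  |  -6 ]
[  0  -5   3  |   5 ]
[  0   0  -5  |   5 ]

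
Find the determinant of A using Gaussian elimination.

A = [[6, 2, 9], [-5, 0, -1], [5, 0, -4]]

det(A) = -50

Forward elimination:
R2 <- R2 - (-5/6)*R1:  [    0   5/3  13/2 ]
R3 <- R3 - (5/6)*R1:  [     0   -5/3  -23/2 ]
R3 <- R3 - (-1)*R2:  [  0   0  -5 ]
Upper-triangular form:
[ 6    2     9 ]
[ 0  5/3  13/2 ]
[ 0    0    -5 ]
det(A) = (-1)^0 * (6) * (5/3) * (-5) = -50  (0 row swaps -> sign +1)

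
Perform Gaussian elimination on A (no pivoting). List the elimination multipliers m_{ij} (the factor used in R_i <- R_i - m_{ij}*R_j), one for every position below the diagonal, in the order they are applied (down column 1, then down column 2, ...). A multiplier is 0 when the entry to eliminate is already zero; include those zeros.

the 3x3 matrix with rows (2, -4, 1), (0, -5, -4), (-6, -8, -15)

Forward elimination:
R2: entry in column 1 is already 0 -> m_{21} = 0 (no row operation needed)
R3 <- R3 - (-3)*R1:  [   0  -20  -12 ]
R3 <- R3 - (4)*R2:  [ 0  0  4 ]
Multipliers (in order of application): m_{21} = 0, m_{31} = -3, m_{32} = 4

multipliers: 0, -3, 4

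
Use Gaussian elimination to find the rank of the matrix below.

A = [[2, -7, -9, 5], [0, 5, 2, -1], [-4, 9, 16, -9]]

Row reduction:
R3 <- R3 - (-2)*R1:  [  0  -5  -2   1 ]
R3 <- R3 - (-1)*R2:  [ 0  0  0  0 ]
Row echelon form:
[ 2  -7  -9   5 ]
[ 0   5   2  -1 ]
[ 0   0   0   0 ]
Nonzero rows / pivot columns: 2

rank(A) = 2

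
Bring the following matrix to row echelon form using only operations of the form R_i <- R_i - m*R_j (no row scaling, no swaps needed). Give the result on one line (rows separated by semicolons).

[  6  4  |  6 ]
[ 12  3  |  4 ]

Forward elimination:
R2 <- R2 - (2)*R1:  [  0  -5  -8 ]
Row echelon form:
[ 6   4  |   6 ]
[ 0  -5  |  -8 ]

REF = [6 4 6; 0 -5 -8]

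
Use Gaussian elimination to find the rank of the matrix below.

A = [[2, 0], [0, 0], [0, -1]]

rank(A) = 2

Row reduction:
R2 <-> R3   (pivot in column 2 was zero)
[ 2   0 ]
[ 0  -1 ]
[ 0   0 ]
Row echelon form:
[ 2   0 ]
[ 0  -1 ]
[ 0   0 ]
Nonzero rows / pivot columns: 2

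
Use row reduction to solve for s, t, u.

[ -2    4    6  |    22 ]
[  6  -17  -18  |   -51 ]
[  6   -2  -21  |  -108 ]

(-5, -3, 4)

Forward elimination on [A|b]:
R2 <- R2 - (-3)*R1:  [  0  -5   0  15 ]
R3 <- R3 - (-3)*R1:  [   0   10   -3  -42 ]
R3 <- R3 - (-2)*R2:  [   0    0   -3  -12 ]
Row echelon form:
[ -2   4   6  |   22 ]
[  0  -5   0  |   15 ]
[  0   0  -3  |  -12 ]
Back-substitution:
u = (-12) / -3 = 4
t = (15) / -5 = -3
s = (22 - (4)*(-3) - (6)*(4)) / -2 = -5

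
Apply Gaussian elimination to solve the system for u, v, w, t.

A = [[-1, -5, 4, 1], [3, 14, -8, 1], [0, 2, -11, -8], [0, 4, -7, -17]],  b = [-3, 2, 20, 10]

Forward elimination on [A|b]:
R2 <- R2 - (-3)*R1:  [  0  -1   4   4  -7 ]
R3 <- R3 - (-2)*R2:  [  0   0  -3   0   6 ]
R4 <- R4 - (-4)*R2:  [   0    0    9   -1  -18 ]
R4 <- R4 - (-3)*R3:  [  0   0   0  -1   0 ]
Row echelon form:
[ -1  -5   4   1  |  -3 ]
[  0  -1   4   4  |  -7 ]
[  0   0  -3   0  |   6 ]
[  0   0   0  -1  |   0 ]
Back-substitution:
t = (0) / -1 = 0
w = (6) / -3 = -2
v = (-7 - (4)*(-2) - (4)*(0)) / -1 = -1
u = (-3 - (-5)*(-1) - (4)*(-2) - (1)*(0)) / -1 = 0

(0, -1, -2, 0)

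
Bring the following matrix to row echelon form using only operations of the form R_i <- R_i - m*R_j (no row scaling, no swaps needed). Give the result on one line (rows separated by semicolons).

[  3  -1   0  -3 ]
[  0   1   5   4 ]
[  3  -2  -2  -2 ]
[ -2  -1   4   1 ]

REF = [3 -1 0 -3; 0 1 5 4; 0 0 3 5; 0 0 0 -134/9]

Forward elimination:
R3 <- R3 - (1)*R1:  [  0  -1  -2   1 ]
R4 <- R4 - (-2/3)*R1:  [    0  -5/3     4    -1 ]
R3 <- R3 - (-1)*R2:  [ 0  0  3  5 ]
R4 <- R4 - (-5/3)*R2:  [    0     0  37/3  17/3 ]
R4 <- R4 - (37/9)*R3:  [      0       0       0  -134/9 ]
Row echelon form:
[ 3  -1  0      -3 ]
[ 0   1  5       4 ]
[ 0   0  3       5 ]
[ 0   0  0  -134/9 ]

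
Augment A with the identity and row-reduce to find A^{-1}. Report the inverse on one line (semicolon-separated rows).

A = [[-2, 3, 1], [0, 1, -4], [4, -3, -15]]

inverse = [-27/2 21 -13/2; -8 13 -4; -2 3 -1]

Gauss-Jordan on [A | I]:
R1 <- (1/-2)*R1:  [    1  -3/2  -1/2  |  -1/2     0     0 ]
R3 <- R3 - (4)*R1:  [   0    3  -13  |    2    0    1 ]
R1 <- R1 - (-3/2)*R2:  [     1      0  -13/2  |   -1/2    3/2      0 ]
R3 <- R3 - (3)*R2:  [  0   0  -1  |   2  -3   1 ]
R3 <- (1/-1)*R3:  [  0   0   1  |  -2   3  -1 ]
R1 <- R1 - (-13/2)*R3:  [     1      0      0  |  -27/2     21  -13/2 ]
R2 <- R2 - (-4)*R3:  [  0   1   0  |  -8  13  -4 ]
Right block of [I | A^{-1}] is the inverse:
[ -27/2  21  -13/2 ]
[    -8  13     -4 ]
[    -2   3     -1 ]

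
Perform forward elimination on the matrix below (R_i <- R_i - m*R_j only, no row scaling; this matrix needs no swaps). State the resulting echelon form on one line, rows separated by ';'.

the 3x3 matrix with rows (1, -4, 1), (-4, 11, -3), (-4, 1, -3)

REF = [1 -4 1; 0 -5 1; 0 0 -2]

Forward elimination:
R2 <- R2 - (-4)*R1:  [  0  -5   1 ]
R3 <- R3 - (-4)*R1:  [   0  -15    1 ]
R3 <- R3 - (3)*R2:  [  0   0  -2 ]
Row echelon form:
[ 1  -4   1 ]
[ 0  -5   1 ]
[ 0   0  -2 ]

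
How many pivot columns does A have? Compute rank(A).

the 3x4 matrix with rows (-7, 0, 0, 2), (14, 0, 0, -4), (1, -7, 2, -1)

rank(A) = 2

Row reduction:
R2 <- R2 - (-2)*R1:  [ 0  0  0  0 ]
R3 <- R3 - (-1/7)*R1:  [    0    -7     2  -5/7 ]
R2 <-> R3   (pivot in column 2 was zero)
[ -7   0  0     2 ]
[  0  -7  2  -5/7 ]
[  0   0  0     0 ]
Row echelon form:
[ -7   0  0     2 ]
[  0  -7  2  -5/7 ]
[  0   0  0     0 ]
Nonzero rows / pivot columns: 2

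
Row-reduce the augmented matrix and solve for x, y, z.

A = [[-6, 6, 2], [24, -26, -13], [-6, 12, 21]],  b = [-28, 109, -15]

Forward elimination on [A|b]:
R2 <- R2 - (-4)*R1:  [  0  -2  -5  -3 ]
R3 <- R3 - (1)*R1:  [  0   6  19  13 ]
R3 <- R3 - (-3)*R2:  [ 0  0  4  4 ]
Row echelon form:
[ -6   6   2  |  -28 ]
[  0  -2  -5  |   -3 ]
[  0   0   4  |    4 ]
Back-substitution:
z = (4) / 4 = 1
y = (-3 - (-5)*(1)) / -2 = -1
x = (-28 - (6)*(-1) - (2)*(1)) / -6 = 4

(4, -1, 1)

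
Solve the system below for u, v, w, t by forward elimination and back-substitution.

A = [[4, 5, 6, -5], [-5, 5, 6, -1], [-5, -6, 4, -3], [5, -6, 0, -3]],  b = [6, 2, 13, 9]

Forward elimination on [A|b]:
R2 <- R2 - (-5/4)*R1:  [     0   45/4   27/2  -29/4   19/2 ]
R3 <- R3 - (-5/4)*R1:  [     0    1/4   23/2  -37/4   41/2 ]
R4 <- R4 - (5/4)*R1:  [     0  -49/4  -15/2   13/4    3/2 ]
R3 <- R3 - (1/45)*R2:  [       0        0     56/5  -409/45   913/45 ]
R4 <- R4 - (-49/45)*R2:  [       0        0     36/5  -209/45   533/45 ]
R4 <- R4 - (9/14)*R3:  [        0         0         0   151/126  -151/126 ]
Row echelon form:
[ 4     5     6       -5  |         6 ]
[ 0  45/4  27/2    -29/4  |      19/2 ]
[ 0     0  56/5  -409/45  |    913/45 ]
[ 0     0     0  151/126  |  -151/126 ]
Back-substitution:
t = (-151/126) / (151/126) = -1
w = (913/45 - (-409/45)*(-1)) / (56/5) = 1
v = (19/2 - (27/2)*(1) - (-29/4)*(-1)) / (45/4) = -1
u = (6 - (5)*(-1) - (6)*(1) - (-5)*(-1)) / 4 = 0

(0, -1, 1, -1)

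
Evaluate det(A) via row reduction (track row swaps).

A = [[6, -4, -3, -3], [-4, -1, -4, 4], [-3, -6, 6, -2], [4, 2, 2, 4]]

Forward elimination:
R2 <- R2 - (-2/3)*R1:  [     0  -11/3     -6      2 ]
R3 <- R3 - (-1/2)*R1:  [    0    -8   9/2  -7/2 ]
R4 <- R4 - (2/3)*R1:  [    0  14/3     4     6 ]
R3 <- R3 - (24/11)*R2:  [       0        0   387/22  -173/22 ]
R4 <- R4 - (-14/11)*R2:  [      0       0  -40/11   94/11 ]
R4 <- R4 - (-80/387)*R3:  [        0         0         0  2678/387 ]
Upper-triangular form:
[ 6     -4      -3        -3 ]
[ 0  -11/3      -6         2 ]
[ 0      0  387/22   -173/22 ]
[ 0      0       0  2678/387 ]
det(A) = (-1)^0 * (6) * (-11/3) * (387/22) * (2678/387) = -2678  (0 row swaps -> sign +1)

det(A) = -2678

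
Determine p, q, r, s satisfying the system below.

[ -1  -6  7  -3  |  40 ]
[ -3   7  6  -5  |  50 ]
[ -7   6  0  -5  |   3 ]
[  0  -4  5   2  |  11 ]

Forward elimination on [A|b]:
R2 <- R2 - (3)*R1:  [   0   25  -15    4  -70 ]
R3 <- R3 - (7)*R1:  [    0    48   -49    16  -277 ]
R3 <- R3 - (48/25)*R2:  [      0       0  -101/5  208/25  -713/5 ]
R4 <- R4 - (-4/25)*R2:  [     0      0   13/5  66/25   -1/5 ]
R4 <- R4 - (-13/101)*R3:  [         0          0          0   1874/505  -1874/101 ]
Row echelon form:
[ -1  -6       7        -3  |         40 ]
[  0  25     -15         4  |        -70 ]
[  0   0  -101/5    208/25  |     -713/5 ]
[  0   0       0  1874/505  |  -1874/101 ]
Back-substitution:
s = (-1874/101) / (1874/505) = -5
r = (-713/5 - (208/25)*(-5)) / (-101/5) = 5
q = (-70 - (-15)*(5) - (4)*(-5)) / 25 = 1
p = (40 - (-6)*(1) - (7)*(5) - (-3)*(-5)) / -1 = 4

(4, 1, 5, -5)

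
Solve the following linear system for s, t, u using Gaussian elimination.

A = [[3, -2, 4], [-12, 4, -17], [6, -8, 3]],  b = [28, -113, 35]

Forward elimination on [A|b]:
R2 <- R2 - (-4)*R1:  [  0  -4  -1  -1 ]
R3 <- R3 - (2)*R1:  [   0   -4   -5  -21 ]
R3 <- R3 - (1)*R2:  [   0    0   -4  -20 ]
Row echelon form:
[ 3  -2   4  |   28 ]
[ 0  -4  -1  |   -1 ]
[ 0   0  -4  |  -20 ]
Back-substitution:
u = (-20) / -4 = 5
t = (-1 - (-1)*(5)) / -4 = -1
s = (28 - (-2)*(-1) - (4)*(5)) / 3 = 2

(2, -1, 5)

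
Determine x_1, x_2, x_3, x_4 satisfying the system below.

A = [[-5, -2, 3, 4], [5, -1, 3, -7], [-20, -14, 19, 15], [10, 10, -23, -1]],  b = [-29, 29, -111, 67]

Forward elimination on [A|b]:
R2 <- R2 - (-1)*R1:  [  0  -3   6  -3   0 ]
R3 <- R3 - (4)*R1:  [  0  -6   7  -1   5 ]
R4 <- R4 - (-2)*R1:  [   0    6  -17    7    9 ]
R3 <- R3 - (2)*R2:  [  0   0  -5   5   5 ]
R4 <- R4 - (-2)*R2:  [  0   0  -5   1   9 ]
R4 <- R4 - (1)*R3:  [  0   0   0  -4   4 ]
Row echelon form:
[ -5  -2   3   4  |  -29 ]
[  0  -3   6  -3  |    0 ]
[  0   0  -5   5  |    5 ]
[  0   0   0  -4  |    4 ]
Back-substitution:
x_4 = (4) / -4 = -1
x_3 = (5 - (5)*(-1)) / -5 = -2
x_2 = (0 - (6)*(-2) - (-3)*(-1)) / -3 = -3
x_1 = (-29 - (-2)*(-3) - (3)*(-2) - (4)*(-1)) / -5 = 5

(5, -3, -2, -1)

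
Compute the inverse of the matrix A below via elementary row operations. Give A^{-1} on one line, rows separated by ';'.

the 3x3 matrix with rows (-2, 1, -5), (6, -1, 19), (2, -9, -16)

inverse = [187/20 61/20 7/10; 67/10 21/10 2/5; -13/5 -4/5 -1/5]

Gauss-Jordan on [A | I]:
R1 <- (1/-2)*R1:  [    1  -1/2   5/2  |  -1/2     0     0 ]
R2 <- R2 - (6)*R1:  [ 0  2  4  |  3  1  0 ]
R3 <- R3 - (2)*R1:  [   0   -8  -21  |    1    0    1 ]
R2 <- (1/2)*R2:  [   0    1    2  |  3/2  1/2    0 ]
R1 <- R1 - (-1/2)*R2:  [   1    0  7/2  |  1/4  1/4    0 ]
R3 <- R3 - (-8)*R2:  [  0   0  -5  |  13   4   1 ]
R3 <- (1/-5)*R3:  [     0      0      1  |  -13/5   -4/5   -1/5 ]
R1 <- R1 - (7/2)*R3:  [      1       0       0  |  187/20   61/20    7/10 ]
R2 <- R2 - (2)*R3:  [     0      1      0  |  67/10  21/10    2/5 ]
Right block of [I | A^{-1}] is the inverse:
[ 187/20  61/20  7/10 ]
[  67/10  21/10   2/5 ]
[  -13/5   -4/5  -1/5 ]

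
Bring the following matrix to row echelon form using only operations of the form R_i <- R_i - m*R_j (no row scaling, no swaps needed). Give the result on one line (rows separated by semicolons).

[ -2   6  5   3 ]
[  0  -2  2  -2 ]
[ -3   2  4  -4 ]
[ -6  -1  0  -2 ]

REF = [-2 6 5 3; 0 -2 2 -2; 0 0 -21/2 -3/2; 0 0 0 90/7]

Forward elimination:
R3 <- R3 - (3/2)*R1:  [     0     -7   -7/2  -17/2 ]
R4 <- R4 - (3)*R1:  [   0  -19  -15  -11 ]
R3 <- R3 - (7/2)*R2:  [     0      0  -21/2   -3/2 ]
R4 <- R4 - (19/2)*R2:  [   0    0  -34    8 ]
R4 <- R4 - (68/21)*R3:  [    0     0     0  90/7 ]
Row echelon form:
[ -2   6      5     3 ]
[  0  -2      2    -2 ]
[  0   0  -21/2  -3/2 ]
[  0   0      0  90/7 ]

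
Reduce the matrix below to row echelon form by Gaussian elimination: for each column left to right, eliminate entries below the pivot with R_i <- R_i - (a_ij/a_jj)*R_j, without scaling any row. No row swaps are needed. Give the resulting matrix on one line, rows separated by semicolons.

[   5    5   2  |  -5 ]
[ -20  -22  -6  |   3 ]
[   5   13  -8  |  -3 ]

REF = [5 5 2 -5; 0 -2 2 -17; 0 0 -2 -66]

Forward elimination:
R2 <- R2 - (-4)*R1:  [   0   -2    2  -17 ]
R3 <- R3 - (1)*R1:  [   0    8  -10    2 ]
R3 <- R3 - (-4)*R2:  [   0    0   -2  -66 ]
Row echelon form:
[ 5   5   2  |   -5 ]
[ 0  -2   2  |  -17 ]
[ 0   0  -2  |  -66 ]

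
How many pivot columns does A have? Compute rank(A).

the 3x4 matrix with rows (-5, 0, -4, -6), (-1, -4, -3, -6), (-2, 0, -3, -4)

rank(A) = 3

Row reduction:
R2 <- R2 - (1/5)*R1:  [     0     -4  -11/5  -24/5 ]
R3 <- R3 - (2/5)*R1:  [    0     0  -7/5  -8/5 ]
Row echelon form:
[ -5   0     -4     -6 ]
[  0  -4  -11/5  -24/5 ]
[  0   0   -7/5   -8/5 ]
Nonzero rows / pivot columns: 3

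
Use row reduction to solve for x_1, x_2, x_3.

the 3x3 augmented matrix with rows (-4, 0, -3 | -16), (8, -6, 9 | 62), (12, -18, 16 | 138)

Forward elimination on [A|b]:
R2 <- R2 - (-2)*R1:  [  0  -6   3  30 ]
R3 <- R3 - (-3)*R1:  [   0  -18    7   90 ]
R3 <- R3 - (3)*R2:  [  0   0  -2   0 ]
Row echelon form:
[ -4   0  -3  |  -16 ]
[  0  -6   3  |   30 ]
[  0   0  -2  |    0 ]
Back-substitution:
x_3 = (0) / -2 = 0
x_2 = (30 - (3)*(0)) / -6 = -5
x_1 = (-16 - (-3)*(0)) / -4 = 4

(4, -5, 0)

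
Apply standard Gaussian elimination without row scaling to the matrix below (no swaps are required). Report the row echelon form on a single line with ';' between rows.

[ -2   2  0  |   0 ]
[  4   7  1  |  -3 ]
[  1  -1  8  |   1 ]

REF = [-2 2 0 0; 0 11 1 -3; 0 0 8 1]

Forward elimination:
R2 <- R2 - (-2)*R1:  [  0  11   1  -3 ]
R3 <- R3 - (-1/2)*R1:  [ 0  0  8  1 ]
Row echelon form:
[ -2   2  0  |   0 ]
[  0  11  1  |  -3 ]
[  0   0  8  |   1 ]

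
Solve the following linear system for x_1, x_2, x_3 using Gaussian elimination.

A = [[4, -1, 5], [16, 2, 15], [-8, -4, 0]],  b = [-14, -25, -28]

Forward elimination on [A|b]:
R2 <- R2 - (4)*R1:  [  0   6  -5  31 ]
R3 <- R3 - (-2)*R1:  [   0   -6   10  -56 ]
R3 <- R3 - (-1)*R2:  [   0    0    5  -25 ]
Row echelon form:
[ 4  -1   5  |  -14 ]
[ 0   6  -5  |   31 ]
[ 0   0   5  |  -25 ]
Back-substitution:
x_3 = (-25) / 5 = -5
x_2 = (31 - (-5)*(-5)) / 6 = 1
x_1 = (-14 - (-1)*(1) - (5)*(-5)) / 4 = 3

(3, 1, -5)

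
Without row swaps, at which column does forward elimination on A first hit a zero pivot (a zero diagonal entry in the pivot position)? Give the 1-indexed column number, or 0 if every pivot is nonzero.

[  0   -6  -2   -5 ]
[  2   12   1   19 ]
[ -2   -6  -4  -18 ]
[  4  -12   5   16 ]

Naive forward elimination:
Pivot entry (1,1) is zero but row 2 has 2 in column 1 -> naive elimination stops; a row interchange (e.g. R1 <-> R2) would be required here.

first zero-pivot column = 1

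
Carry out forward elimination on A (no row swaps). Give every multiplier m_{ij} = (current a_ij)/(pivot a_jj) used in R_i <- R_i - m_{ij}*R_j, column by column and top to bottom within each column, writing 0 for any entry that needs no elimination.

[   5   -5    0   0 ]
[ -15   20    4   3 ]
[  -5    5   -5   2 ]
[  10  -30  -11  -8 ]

Forward elimination:
R2 <- R2 - (-3)*R1:  [ 0  5  4  3 ]
R3 <- R3 - (-1)*R1:  [  0   0  -5   2 ]
R4 <- R4 - (2)*R1:  [   0  -20  -11   -8 ]
R3: entry in column 2 is already 0 -> m_{32} = 0 (no row operation needed)
R4 <- R4 - (-4)*R2:  [ 0  0  5  4 ]
R4 <- R4 - (-1)*R3:  [ 0  0  0  6 ]
Multipliers (in order of application): m_{21} = -3, m_{31} = -1, m_{41} = 2, m_{32} = 0, m_{42} = -4, m_{43} = -1

multipliers: -3, -1, 2, 0, -4, -1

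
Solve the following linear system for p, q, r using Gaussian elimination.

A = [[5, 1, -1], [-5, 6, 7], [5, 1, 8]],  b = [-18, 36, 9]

Forward elimination on [A|b]:
R2 <- R2 - (-1)*R1:  [  0   7   6  18 ]
R3 <- R3 - (1)*R1:  [  0   0   9  27 ]
Row echelon form:
[ 5  1  -1  |  -18 ]
[ 0  7   6  |   18 ]
[ 0  0   9  |   27 ]
Back-substitution:
r = (27) / 9 = 3
q = (18 - (6)*(3)) / 7 = 0
p = (-18 - (1)*(0) - (-1)*(3)) / 5 = -3

(-3, 0, 3)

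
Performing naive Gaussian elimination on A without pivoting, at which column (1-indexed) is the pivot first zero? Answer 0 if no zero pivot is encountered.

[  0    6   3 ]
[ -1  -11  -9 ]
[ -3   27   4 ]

Naive forward elimination:
Pivot entry (1,1) is zero but row 2 has -1 in column 1 -> naive elimination stops; a row interchange (e.g. R1 <-> R2) would be required here.

first zero-pivot column = 1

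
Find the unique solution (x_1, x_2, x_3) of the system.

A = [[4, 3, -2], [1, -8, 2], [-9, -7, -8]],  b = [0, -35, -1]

Forward elimination on [A|b]:
R2 <- R2 - (1/4)*R1:  [     0  -35/4    5/2    -35 ]
R3 <- R3 - (-9/4)*R1:  [     0   -1/4  -25/2     -1 ]
R3 <- R3 - (1/35)*R2:  [     0      0  -88/7      0 ]
Row echelon form:
[ 4      3     -2  |    0 ]
[ 0  -35/4    5/2  |  -35 ]
[ 0      0  -88/7  |    0 ]
Back-substitution:
x_3 = (0) / (-88/7) = 0
x_2 = (-35 - (5/2)*(0)) / (-35/4) = 4
x_1 = (0 - (3)*(4) - (-2)*(0)) / 4 = -3

(-3, 4, 0)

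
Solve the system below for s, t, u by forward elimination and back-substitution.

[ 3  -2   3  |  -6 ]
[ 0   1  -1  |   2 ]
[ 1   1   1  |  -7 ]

Forward elimination on [A|b]:
R3 <- R3 - (1/3)*R1:  [   0  5/3    0   -5 ]
R3 <- R3 - (5/3)*R2:  [     0      0    5/3  -25/3 ]
Row echelon form:
[ 3  -2    3  |     -6 ]
[ 0   1   -1  |      2 ]
[ 0   0  5/3  |  -25/3 ]
Back-substitution:
u = (-25/3) / (5/3) = -5
t = (2 - (-1)*(-5)) / 1 = -3
s = (-6 - (-2)*(-3) - (3)*(-5)) / 3 = 1

(1, -3, -5)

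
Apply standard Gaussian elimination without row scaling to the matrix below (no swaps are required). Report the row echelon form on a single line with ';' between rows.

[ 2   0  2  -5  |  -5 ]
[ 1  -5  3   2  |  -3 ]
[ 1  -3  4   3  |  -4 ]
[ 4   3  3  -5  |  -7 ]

REF = [2 0 2 -5 -5; 0 -5 2 9/2 -1/2; 0 0 9/5 14/5 -6/5; 0 0 0 133/18 17/6]

Forward elimination:
R2 <- R2 - (1/2)*R1:  [    0    -5     2   9/2  -1/2 ]
R3 <- R3 - (1/2)*R1:  [    0    -3     3  11/2  -3/2 ]
R4 <- R4 - (2)*R1:  [  0   3  -1   5   3 ]
R3 <- R3 - (3/5)*R2:  [    0     0   9/5  14/5  -6/5 ]
R4 <- R4 - (-3/5)*R2:  [     0      0    1/5  77/10  27/10 ]
R4 <- R4 - (1/9)*R3:  [      0       0       0  133/18    17/6 ]
Row echelon form:
[ 2   0    2      -5  |    -5 ]
[ 0  -5    2     9/2  |  -1/2 ]
[ 0   0  9/5    14/5  |  -6/5 ]
[ 0   0    0  133/18  |  17/6 ]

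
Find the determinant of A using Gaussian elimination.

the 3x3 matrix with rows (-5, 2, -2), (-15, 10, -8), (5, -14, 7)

det(A) = 20

Forward elimination:
R2 <- R2 - (3)*R1:  [  0   4  -2 ]
R3 <- R3 - (-1)*R1:  [   0  -12    5 ]
R3 <- R3 - (-3)*R2:  [  0   0  -1 ]
Upper-triangular form:
[ -5  2  -2 ]
[  0  4  -2 ]
[  0  0  -1 ]
det(A) = (-1)^0 * (-5) * (4) * (-1) = 20  (0 row swaps -> sign +1)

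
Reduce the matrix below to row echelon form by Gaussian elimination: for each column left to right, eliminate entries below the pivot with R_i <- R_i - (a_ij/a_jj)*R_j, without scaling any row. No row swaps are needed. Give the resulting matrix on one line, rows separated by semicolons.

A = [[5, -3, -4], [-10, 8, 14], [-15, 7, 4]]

REF = [5 -3 -4; 0 2 6; 0 0 -2]

Forward elimination:
R2 <- R2 - (-2)*R1:  [ 0  2  6 ]
R3 <- R3 - (-3)*R1:  [  0  -2  -8 ]
R3 <- R3 - (-1)*R2:  [  0   0  -2 ]
Row echelon form:
[ 5  -3  -4 ]
[ 0   2   6 ]
[ 0   0  -2 ]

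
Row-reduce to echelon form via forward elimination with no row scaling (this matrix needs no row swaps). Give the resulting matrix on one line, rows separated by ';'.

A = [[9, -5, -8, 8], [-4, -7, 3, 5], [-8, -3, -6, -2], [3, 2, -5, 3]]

REF = [9 -5 -8 8; 0 -83/9 -5/9 77/9; 0 0 -1051/83 -149/83; 0 0 0 4306/1051]

Forward elimination:
R2 <- R2 - (-4/9)*R1:  [     0  -83/9   -5/9   77/9 ]
R3 <- R3 - (-8/9)*R1:  [      0   -67/9  -118/9    46/9 ]
R4 <- R4 - (1/3)*R1:  [    0  11/3  -7/3   1/3 ]
R3 <- R3 - (67/83)*R2:  [        0         0  -1051/83   -149/83 ]
R4 <- R4 - (-33/83)*R2:  [       0        0  -212/83   310/83 ]
R4 <- R4 - (212/1051)*R3:  [         0          0          0  4306/1051 ]
Row echelon form:
[ 9     -5        -8          8 ]
[ 0  -83/9      -5/9       77/9 ]
[ 0      0  -1051/83    -149/83 ]
[ 0      0         0  4306/1051 ]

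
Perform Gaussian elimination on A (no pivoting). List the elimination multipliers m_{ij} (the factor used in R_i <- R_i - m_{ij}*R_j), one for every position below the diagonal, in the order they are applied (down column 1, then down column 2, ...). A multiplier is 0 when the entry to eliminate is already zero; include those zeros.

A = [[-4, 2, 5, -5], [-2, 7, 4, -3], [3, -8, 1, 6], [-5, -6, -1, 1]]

multipliers: 1/2, -3/4, 5/4, -13/12, -17/12, -41/51

Forward elimination:
R2 <- R2 - (1/2)*R1:  [    0     6   3/2  -1/2 ]
R3 <- R3 - (-3/4)*R1:  [     0  -13/2   19/4    9/4 ]
R4 <- R4 - (5/4)*R1:  [     0  -17/2  -29/4   29/4 ]
R3 <- R3 - (-13/12)*R2:  [     0      0   51/8  41/24 ]
R4 <- R4 - (-17/12)*R2:  [      0       0   -41/8  157/24 ]
R4 <- R4 - (-41/51)*R3:  [        0         0         0  1211/153 ]
Multipliers (in order of application): m_{21} = 1/2, m_{31} = -3/4, m_{41} = 5/4, m_{32} = -13/12, m_{42} = -17/12, m_{43} = -41/51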